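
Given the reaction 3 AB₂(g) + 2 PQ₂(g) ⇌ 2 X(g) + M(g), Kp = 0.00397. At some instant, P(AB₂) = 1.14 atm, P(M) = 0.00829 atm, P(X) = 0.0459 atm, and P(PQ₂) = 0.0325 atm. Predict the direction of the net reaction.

Qp = P(X)²·P(M) / (P(AB₂)³·P(PQ₂)²) = (0.0459)²·(0.00829) / ((1.14)³·(0.0325)²) = 0.0112
Qp = 0.0112 > Kp = 0.00397, so the reverse reaction proceeds.

in the reverse direction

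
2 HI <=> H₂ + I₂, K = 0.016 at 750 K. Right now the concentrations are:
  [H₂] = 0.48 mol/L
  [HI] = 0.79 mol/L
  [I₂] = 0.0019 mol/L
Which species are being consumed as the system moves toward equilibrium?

Q = [H₂]·[I₂] / [HI]² = (0.48)·(0.0019) / (0.79)² = 0.0015
Q = 0.0015 < K = 0.016: net forward reaction.

HI (reactants)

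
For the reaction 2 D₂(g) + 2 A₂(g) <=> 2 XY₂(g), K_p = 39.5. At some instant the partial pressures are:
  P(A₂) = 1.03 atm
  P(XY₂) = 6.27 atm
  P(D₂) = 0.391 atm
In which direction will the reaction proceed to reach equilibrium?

Q_p = P(XY₂)² / (P(D₂)²·P(A₂)²) = (6.27)² / ((0.391)²·(1.03)²) = 242
Q_p = 242 > K_p = 39.5, so the reverse reaction proceeds.

toward reactants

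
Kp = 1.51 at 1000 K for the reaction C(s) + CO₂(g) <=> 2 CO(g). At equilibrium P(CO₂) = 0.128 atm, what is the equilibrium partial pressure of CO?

(C is a pure solid — omitted from Kp.)
At equilibrium, Kp = P(CO)² / P(CO₂) = 1.51.
(P(CO))² / (0.128) = 1.51
P(CO)² = 0.193 ⇒ P(CO) = 0.440 atm

P(CO) = 0.440 atm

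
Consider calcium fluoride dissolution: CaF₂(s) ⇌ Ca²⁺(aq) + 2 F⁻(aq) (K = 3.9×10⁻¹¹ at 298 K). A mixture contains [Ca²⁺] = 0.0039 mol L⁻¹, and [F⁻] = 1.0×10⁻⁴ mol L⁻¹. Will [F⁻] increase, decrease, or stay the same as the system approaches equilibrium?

stay the same

(CaF₂ is a pure solid — omitted from Q.)
Q = [Ca²⁺]·[F⁻]² = (0.0039)·(1.0×10⁻⁴)² = 3.9×10⁻¹¹
Q = 3.9×10⁻¹¹ = K; the system is at equilibrium.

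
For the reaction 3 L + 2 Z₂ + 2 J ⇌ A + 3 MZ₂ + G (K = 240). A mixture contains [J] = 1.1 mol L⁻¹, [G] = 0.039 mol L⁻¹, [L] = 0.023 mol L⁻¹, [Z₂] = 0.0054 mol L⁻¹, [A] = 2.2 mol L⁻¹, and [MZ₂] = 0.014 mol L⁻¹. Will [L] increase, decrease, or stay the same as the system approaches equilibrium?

Q = [A]·[MZ₂]³·[G] / ([L]³·[Z₂]²·[J]²) = (2.2)·(0.014)³·(0.039) / ((0.023)³·(0.0054)²·(1.1)²) = 550
Q = 550 > K = 240: net reverse reaction.
L is a reactant, so it increases.

increase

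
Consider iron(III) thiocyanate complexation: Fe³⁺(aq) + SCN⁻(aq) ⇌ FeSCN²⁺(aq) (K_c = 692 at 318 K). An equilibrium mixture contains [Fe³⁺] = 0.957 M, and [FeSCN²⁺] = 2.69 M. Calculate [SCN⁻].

At equilibrium, K_c = [FeSCN²⁺] / ([Fe³⁺]·[SCN⁻]) = 692.
(2.69) / ((0.957)·([SCN⁻])) = 692
[SCN⁻] = 0.00406 M

[SCN⁻] = 0.00406 M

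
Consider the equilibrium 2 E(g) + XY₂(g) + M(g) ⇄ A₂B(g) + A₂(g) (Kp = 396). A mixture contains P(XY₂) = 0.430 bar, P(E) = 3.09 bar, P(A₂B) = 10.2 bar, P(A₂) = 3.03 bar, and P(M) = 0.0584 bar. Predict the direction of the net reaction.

Qp = P(A₂B)·P(A₂) / (P(E)²·P(XY₂)·P(M)) = (10.2)·(3.03) / ((3.09)²·(0.430)·(0.0584)) = 129
Qp = 129 < Kp = 396, so the forward reaction proceeds.

to the right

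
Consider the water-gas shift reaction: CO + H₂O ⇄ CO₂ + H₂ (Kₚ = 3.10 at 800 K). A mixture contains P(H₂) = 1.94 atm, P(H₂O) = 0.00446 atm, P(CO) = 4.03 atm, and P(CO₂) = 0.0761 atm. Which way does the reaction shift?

Qₚ = P(CO₂)·P(H₂) / (P(CO)·P(H₂O)) = (0.0761)·(1.94) / ((4.03)·(0.00446)) = 8.21
Qₚ = 8.21 > Kₚ = 3.10, so the reverse reaction proceeds.

to the left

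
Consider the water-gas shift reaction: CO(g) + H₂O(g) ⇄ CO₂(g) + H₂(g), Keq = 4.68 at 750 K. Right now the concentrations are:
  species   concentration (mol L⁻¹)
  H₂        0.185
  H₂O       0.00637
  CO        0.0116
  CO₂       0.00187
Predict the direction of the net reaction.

Q = [CO₂]·[H₂] / ([CO]·[H₂O]) = (0.00187)·(0.185) / ((0.0116)·(0.00637)) = 4.68
Q = 4.68 = Keq, so the system is already at equilibrium.

no net change (already at equilibrium)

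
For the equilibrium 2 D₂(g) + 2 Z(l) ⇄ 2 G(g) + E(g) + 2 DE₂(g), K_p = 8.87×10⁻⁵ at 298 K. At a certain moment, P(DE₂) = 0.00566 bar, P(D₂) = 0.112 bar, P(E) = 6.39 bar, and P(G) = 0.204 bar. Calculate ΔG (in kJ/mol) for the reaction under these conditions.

ΔG = 5.04 kJ/mol

(Z is a pure liquid — omitted from Q_p.)
Q_p = P(G)²·P(E)·P(DE₂)² / P(D₂)² = (0.204)²·(6.39)·(0.00566)² / (0.112)² = 6.79×10⁻⁴
ΔG = RT ln(Q_p/K_p) = (8.314 J mol⁻¹ K⁻¹)(298 K) × ln(6.79×10⁻⁴/8.87×10⁻⁵)
   = (2.478 kJ/mol)(2.035) = 5.04 kJ/mol
ΔG > 0, so the forward reaction is non-spontaneous (proceeds in reverse).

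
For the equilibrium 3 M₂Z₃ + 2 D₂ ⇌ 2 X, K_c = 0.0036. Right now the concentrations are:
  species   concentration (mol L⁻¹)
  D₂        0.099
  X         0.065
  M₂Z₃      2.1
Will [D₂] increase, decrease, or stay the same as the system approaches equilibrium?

increase

Q_c = [X]² / ([M₂Z₃]³·[D₂]²) = (0.065)² / ((2.1)³·(0.099)²) = 0.047
Q_c = 0.047 > K_c = 0.0036: net reverse reaction.
D₂ is a reactant, so it increases.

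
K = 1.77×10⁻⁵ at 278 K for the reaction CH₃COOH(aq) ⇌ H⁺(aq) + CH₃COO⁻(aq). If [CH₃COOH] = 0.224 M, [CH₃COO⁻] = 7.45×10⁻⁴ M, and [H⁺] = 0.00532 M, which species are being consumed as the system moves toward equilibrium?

none (at equilibrium)

Q = [H⁺]·[CH₃COO⁻] / [CH₃COOH] = (0.00532)·(7.45×10⁻⁴) / (0.224) = 1.77×10⁻⁵
Q = 1.77×10⁻⁵ = K; the system is at equilibrium.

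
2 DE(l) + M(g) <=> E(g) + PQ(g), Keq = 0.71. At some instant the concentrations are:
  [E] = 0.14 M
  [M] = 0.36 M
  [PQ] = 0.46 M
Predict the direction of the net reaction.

(DE is a pure liquid — omitted from Q.)
Q = [E]·[PQ] / [M] = (0.14)·(0.46) / (0.36) = 0.18
Q = 0.18 < Keq = 0.71, so the forward reaction proceeds.

in the forward direction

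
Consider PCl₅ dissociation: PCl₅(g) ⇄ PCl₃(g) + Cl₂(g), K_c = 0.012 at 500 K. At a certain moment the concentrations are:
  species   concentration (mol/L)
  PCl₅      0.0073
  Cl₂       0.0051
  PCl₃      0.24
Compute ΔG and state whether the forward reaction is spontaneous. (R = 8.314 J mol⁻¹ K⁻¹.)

ΔG = 11.0 kJ/mol; the forward reaction is non-spontaneous

Q_c = [PCl₃]·[Cl₂] / [PCl₅] = (0.24)·(0.0051) / (0.0073) = 0.168
ΔG = RT ln(Q_c/K_c) = (8.314 J mol⁻¹ K⁻¹)(500 K) × ln(0.168/0.012)
   = (4.157 kJ/mol)(2.639) = 11.0 kJ/mol
ΔG > 0, so the forward reaction is non-spontaneous (proceeds in reverse).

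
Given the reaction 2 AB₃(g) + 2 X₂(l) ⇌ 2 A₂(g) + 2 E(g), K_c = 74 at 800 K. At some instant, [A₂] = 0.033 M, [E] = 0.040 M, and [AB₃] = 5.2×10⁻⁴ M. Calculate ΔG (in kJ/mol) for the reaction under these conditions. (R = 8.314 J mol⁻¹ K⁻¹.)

ΔG = -16.2 kJ/mol

(X₂ is a pure liquid — omitted from Q_c.)
Q_c = [A₂]²·[E]² / [AB₃]² = (0.033)²·(0.040)² / (5.2×10⁻⁴)² = 6.44
ΔG = RT ln(Q_c/K_c) = (8.314 J mol⁻¹ K⁻¹)(800 K) × ln(6.44/74)
   = (6.651 kJ/mol)(-2.442) = -16.2 kJ/mol
ΔG < 0, so the forward reaction is spontaneous (proceeds forward).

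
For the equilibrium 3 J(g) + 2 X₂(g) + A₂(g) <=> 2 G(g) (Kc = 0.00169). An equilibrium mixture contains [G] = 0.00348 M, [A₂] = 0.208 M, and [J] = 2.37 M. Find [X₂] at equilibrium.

[X₂] = 0.0509 M

At equilibrium, Kc = [G]² / ([J]³·[X₂]²·[A₂]) = 0.00169.
(0.00348)² / ((2.37)³·([X₂])²·(0.208)) = 0.00169
[X₂]² = 0.00259 ⇒ [X₂] = 0.0509 M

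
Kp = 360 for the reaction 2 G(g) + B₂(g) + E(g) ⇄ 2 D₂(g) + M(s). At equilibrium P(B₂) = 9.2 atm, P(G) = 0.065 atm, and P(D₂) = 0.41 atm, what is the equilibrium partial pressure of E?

P(E) = 0.012 atm

(M is a pure solid — omitted from Kp.)
At equilibrium, Kp = P(D₂)² / (P(G)²·P(B₂)·P(E)) = 360.
(0.41)² / ((0.065)²·(9.2)·(P(E))) = 360
P(E) = 0.0120 = 0.012 atm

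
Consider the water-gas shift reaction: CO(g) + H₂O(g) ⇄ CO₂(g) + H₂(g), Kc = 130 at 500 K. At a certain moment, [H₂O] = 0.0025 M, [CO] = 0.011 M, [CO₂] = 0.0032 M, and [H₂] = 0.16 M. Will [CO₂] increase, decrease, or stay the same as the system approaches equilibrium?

Qc = [CO₂]·[H₂] / ([CO]·[H₂O]) = (0.0032)·(0.16) / ((0.011)·(0.0025)) = 19
Qc = 19 < Kc = 130: net forward reaction.
CO₂ is a product, so it increases.

increase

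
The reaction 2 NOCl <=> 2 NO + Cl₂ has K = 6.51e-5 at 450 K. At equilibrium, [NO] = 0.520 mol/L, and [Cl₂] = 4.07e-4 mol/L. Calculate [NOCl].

At equilibrium, K = [NO]²·[Cl₂] / [NOCl]² = 6.51e-5.
(0.520)²·(4.07e-4) / ([NOCl])² = 6.51e-5
[NOCl]² = 1.69 ⇒ [NOCl] = 1.30 mol/L

[NOCl] = 1.30 mol/L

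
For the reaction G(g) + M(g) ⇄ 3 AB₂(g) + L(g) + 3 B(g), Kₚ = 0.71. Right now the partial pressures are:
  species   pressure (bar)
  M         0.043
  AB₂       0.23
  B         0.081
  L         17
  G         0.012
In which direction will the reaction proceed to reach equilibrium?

toward products

Qₚ = P(AB₂)³·P(L)·P(B)³ / (P(G)·P(M)) = (0.23)³·(17)·(0.081)³ / ((0.012)·(0.043)) = 0.21
Qₚ = 0.21 < Kₚ = 0.71, so the forward reaction proceeds.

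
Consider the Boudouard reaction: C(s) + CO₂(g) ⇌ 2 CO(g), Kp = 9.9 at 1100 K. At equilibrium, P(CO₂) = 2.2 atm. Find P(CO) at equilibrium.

P(CO) = 4.7 atm

(C is a pure solid — omitted from Kp.)
At equilibrium, Kp = P(CO)² / P(CO₂) = 9.9.
(P(CO))² / (2.2) = 9.9
P(CO)² = 21.8 ⇒ P(CO) = 4.7 atm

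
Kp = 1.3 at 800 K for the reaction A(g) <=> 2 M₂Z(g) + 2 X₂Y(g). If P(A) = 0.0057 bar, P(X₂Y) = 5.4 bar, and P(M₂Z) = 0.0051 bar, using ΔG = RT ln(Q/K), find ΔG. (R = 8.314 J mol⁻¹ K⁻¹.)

ΔG = -15.2 kJ/mol

Qp = P(M₂Z)²·P(X₂Y)² / P(A) = (0.0051)²·(5.4)² / (0.0057) = 0.133
ΔG = RT ln(Qp/Kp) = (8.314 J mol⁻¹ K⁻¹)(800 K) × ln(0.133/1.3)
   = (6.651 kJ/mol)(-2.280) = -15.2 kJ/mol
ΔG < 0, so the forward reaction is spontaneous (proceeds forward).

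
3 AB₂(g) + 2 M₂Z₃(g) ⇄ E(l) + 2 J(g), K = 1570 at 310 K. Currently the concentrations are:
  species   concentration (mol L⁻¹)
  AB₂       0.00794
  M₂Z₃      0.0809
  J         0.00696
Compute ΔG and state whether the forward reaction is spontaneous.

ΔG = 5.78 kJ/mol; the forward reaction is non-spontaneous

(E is a pure liquid — omitted from Q.)
Q = [J]² / ([AB₂]³·[M₂Z₃]²) = (0.00696)² / ((0.00794)³·(0.0809)²) = 14800
ΔG = RT ln(Q/K) = (8.314 J mol⁻¹ K⁻¹)(310 K) × ln(14800/1570)
   = (2.577 kJ/mol)(2.244) = 5.78 kJ/mol
ΔG > 0, so the forward reaction is non-spontaneous (proceeds in reverse).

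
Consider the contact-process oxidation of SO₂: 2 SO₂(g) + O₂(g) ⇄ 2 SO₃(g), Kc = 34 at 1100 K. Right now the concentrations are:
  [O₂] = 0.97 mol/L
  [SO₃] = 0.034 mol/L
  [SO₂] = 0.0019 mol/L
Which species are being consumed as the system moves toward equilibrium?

Qc = [SO₃]² / ([SO₂]²·[O₂]) = (0.034)² / ((0.0019)²·(0.97)) = 330
Qc = 330 > Kc = 34: net reverse reaction.

SO₃ (products)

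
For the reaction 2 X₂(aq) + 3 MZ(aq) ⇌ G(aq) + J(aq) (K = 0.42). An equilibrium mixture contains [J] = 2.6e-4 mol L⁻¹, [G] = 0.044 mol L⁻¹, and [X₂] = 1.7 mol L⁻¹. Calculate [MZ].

At equilibrium, K = [G]·[J] / ([X₂]²·[MZ]³) = 0.42.
(0.044)·(2.6e-4) / ((1.7)²·([MZ])³) = 0.42
[MZ]³ = 9.42e-6 ⇒ [MZ] = 0.021 mol L⁻¹

[MZ] = 0.021 mol L⁻¹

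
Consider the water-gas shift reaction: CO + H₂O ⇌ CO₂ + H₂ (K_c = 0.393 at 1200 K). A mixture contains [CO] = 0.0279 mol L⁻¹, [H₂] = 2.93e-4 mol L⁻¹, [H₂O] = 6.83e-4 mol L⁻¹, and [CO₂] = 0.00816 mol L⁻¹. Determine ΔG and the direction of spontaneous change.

Q_c = [CO₂]·[H₂] / ([CO]·[H₂O]) = (0.00816)·(2.93e-4) / ((0.0279)·(6.83e-4)) = 0.125
ΔG = RT ln(Q_c/K_c) = (8.314 J mol⁻¹ K⁻¹)(1200 K) × ln(0.125/0.393)
   = (9.977 kJ/mol)(-1.145) = -11.4 kJ/mol
ΔG < 0, so the forward reaction is spontaneous (proceeds forward).

ΔG = -11.4 kJ/mol; the forward reaction is spontaneous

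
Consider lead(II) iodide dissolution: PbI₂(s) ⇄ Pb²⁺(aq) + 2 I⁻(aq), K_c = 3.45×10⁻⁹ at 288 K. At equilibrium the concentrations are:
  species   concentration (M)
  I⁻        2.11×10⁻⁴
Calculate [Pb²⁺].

(PbI₂ is a pure solid — omitted from K_c.)
At equilibrium, K_c = [Pb²⁺]·[I⁻]² = 3.45×10⁻⁹.
([Pb²⁺])·(2.11×10⁻⁴)² = 3.45×10⁻⁹
[Pb²⁺] = 0.0775 M

[Pb²⁺] = 0.0775 M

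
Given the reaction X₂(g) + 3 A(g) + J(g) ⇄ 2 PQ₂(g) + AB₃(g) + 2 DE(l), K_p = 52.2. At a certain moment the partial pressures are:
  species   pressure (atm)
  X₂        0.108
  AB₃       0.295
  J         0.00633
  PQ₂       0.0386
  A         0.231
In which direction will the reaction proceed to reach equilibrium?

no net change (already at equilibrium)

(DE is a pure liquid — omitted from Q_p.)
Q_p = P(PQ₂)²·P(AB₃) / (P(X₂)·P(A)³·P(J)) = (0.0386)²·(0.295) / ((0.108)·(0.231)³·(0.00633)) = 52.2
Q_p = 52.2 = K_p, so the system is already at equilibrium.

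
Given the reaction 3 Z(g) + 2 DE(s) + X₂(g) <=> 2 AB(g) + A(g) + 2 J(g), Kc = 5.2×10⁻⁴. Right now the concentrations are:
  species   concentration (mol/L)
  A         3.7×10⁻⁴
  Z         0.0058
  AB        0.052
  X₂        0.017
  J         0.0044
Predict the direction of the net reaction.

(DE is a pure solid — omitted from Qc.)
Qc = [AB]²·[A]·[J]² / ([Z]³·[X₂]) = (0.052)²·(3.7×10⁻⁴)·(0.0044)² / ((0.0058)³·(0.017)) = 0.0058
Qc = 0.0058 > Kc = 5.2×10⁻⁴, so the reverse reaction proceeds.

in the reverse direction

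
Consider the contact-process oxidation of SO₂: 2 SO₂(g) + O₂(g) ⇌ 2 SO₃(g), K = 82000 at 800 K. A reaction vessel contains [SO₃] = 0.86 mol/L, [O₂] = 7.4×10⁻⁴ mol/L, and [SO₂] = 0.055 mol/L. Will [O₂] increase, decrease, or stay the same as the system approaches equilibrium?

increase

Q = [SO₃]² / ([SO₂]²·[O₂]) = (0.86)² / ((0.055)²·(7.4×10⁻⁴)) = 3.3×10⁵
Q = 3.3×10⁵ > K = 82000: net reverse reaction.
O₂ is a reactant, so it increases.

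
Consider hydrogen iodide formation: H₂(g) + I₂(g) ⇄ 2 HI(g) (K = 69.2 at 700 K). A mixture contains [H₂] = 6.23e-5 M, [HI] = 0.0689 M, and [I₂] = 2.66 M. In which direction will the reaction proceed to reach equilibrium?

toward products

Q = [HI]² / ([H₂]·[I₂]) = (0.0689)² / ((6.23e-5)·(2.66)) = 28.6
Q = 28.6 < K = 69.2, so the forward reaction proceeds.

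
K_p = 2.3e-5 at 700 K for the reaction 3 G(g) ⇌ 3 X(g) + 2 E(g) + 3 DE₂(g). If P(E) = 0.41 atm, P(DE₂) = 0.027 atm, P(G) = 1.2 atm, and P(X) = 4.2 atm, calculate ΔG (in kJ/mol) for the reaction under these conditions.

ΔG = 10.6 kJ/mol

Q_p = P(X)³·P(E)²·P(DE₂)³ / P(G)³ = (4.2)³·(0.41)²·(0.027)³ / (1.2)³ = 1.42e-4
ΔG = RT ln(Q_p/K_p) = (8.314 J mol⁻¹ K⁻¹)(700 K) × ln(1.42e-4/2.3e-5)
   = (5.820 kJ/mol)(1.820) = 10.6 kJ/mol
ΔG > 0, so the forward reaction is non-spontaneous (proceeds in reverse).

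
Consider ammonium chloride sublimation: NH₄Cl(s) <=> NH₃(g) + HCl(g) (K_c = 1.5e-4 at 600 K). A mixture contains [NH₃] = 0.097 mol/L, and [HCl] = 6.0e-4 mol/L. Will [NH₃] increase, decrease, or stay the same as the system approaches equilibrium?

(NH₄Cl is a pure solid — omitted from Q_c.)
Q_c = [NH₃]·[HCl] = (0.097)·(6.0e-4) = 5.8e-5
Q_c = 5.8e-5 < K_c = 1.5e-4: net forward reaction.
NH₃ is a product, so it increases.

increase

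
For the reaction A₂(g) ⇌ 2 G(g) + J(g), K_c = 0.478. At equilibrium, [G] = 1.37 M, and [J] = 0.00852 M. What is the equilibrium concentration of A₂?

At equilibrium, K_c = [G]²·[J] / [A₂] = 0.478.
(1.37)²·(0.00852) / ([A₂]) = 0.478
[A₂] = 0.0335 M

[A₂] = 0.0335 M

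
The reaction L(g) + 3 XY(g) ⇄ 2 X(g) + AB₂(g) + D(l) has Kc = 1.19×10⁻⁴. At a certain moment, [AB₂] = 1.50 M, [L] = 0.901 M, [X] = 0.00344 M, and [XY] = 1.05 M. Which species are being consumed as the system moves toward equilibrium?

(D is a pure liquid — omitted from Qc.)
Qc = [X]²·[AB₂] / ([L]·[XY]³) = (0.00344)²·(1.50) / ((0.901)·(1.05)³) = 1.70×10⁻⁵
Qc = 1.70×10⁻⁵ < Kc = 1.19×10⁻⁴: net forward reaction.

L, XY (reactants)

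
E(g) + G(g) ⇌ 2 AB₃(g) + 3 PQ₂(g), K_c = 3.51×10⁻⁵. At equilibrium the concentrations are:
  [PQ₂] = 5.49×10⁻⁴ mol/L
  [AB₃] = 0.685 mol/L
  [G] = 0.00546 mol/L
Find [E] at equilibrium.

[E] = 4.05×10⁻⁴ mol/L

At equilibrium, K_c = [AB₃]²·[PQ₂]³ / ([E]·[G]) = 3.51×10⁻⁵.
(0.685)²·(5.49×10⁻⁴)³ / (([E])·(0.00546)) = 3.51×10⁻⁵
[E] = 4.05×10⁻⁴ mol/L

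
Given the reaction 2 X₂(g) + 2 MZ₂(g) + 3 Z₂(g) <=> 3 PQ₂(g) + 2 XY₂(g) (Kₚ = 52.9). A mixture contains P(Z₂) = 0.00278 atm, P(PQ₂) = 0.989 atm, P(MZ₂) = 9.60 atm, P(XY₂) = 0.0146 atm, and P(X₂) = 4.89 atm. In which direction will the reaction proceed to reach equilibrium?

toward products

Qₚ = P(PQ₂)³·P(XY₂)² / (P(X₂)²·P(MZ₂)²·P(Z₂)³) = (0.989)³·(0.0146)² / ((4.89)²·(9.60)²·(0.00278)³) = 4.36
Qₚ = 4.36 < Kₚ = 52.9, so the forward reaction proceeds.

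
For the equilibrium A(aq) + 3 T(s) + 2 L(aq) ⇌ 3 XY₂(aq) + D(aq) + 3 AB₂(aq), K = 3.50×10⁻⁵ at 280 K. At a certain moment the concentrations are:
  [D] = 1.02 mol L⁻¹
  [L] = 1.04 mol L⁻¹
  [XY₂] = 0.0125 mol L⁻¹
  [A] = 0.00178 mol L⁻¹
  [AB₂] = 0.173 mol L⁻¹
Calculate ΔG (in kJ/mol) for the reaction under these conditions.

(T is a pure solid — omitted from Q.)
Q = [XY₂]³·[D]·[AB₂]³ / ([A]·[L]²) = (0.0125)³·(1.02)·(0.173)³ / ((0.00178)·(1.04)²) = 5.36×10⁻⁶
ΔG = RT ln(Q/K) = (8.314 J mol⁻¹ K⁻¹)(280 K) × ln(5.36×10⁻⁶/3.50×10⁻⁵)
   = (2.328 kJ/mol)(-1.876) = -4.37 kJ/mol
ΔG < 0, so the forward reaction is spontaneous (proceeds forward).

ΔG = -4.37 kJ/mol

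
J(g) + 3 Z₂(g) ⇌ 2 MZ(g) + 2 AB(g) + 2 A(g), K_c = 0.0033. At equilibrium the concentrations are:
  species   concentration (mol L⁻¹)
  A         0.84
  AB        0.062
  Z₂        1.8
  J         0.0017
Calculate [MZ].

At equilibrium, K_c = [MZ]²·[AB]²·[A]² / ([J]·[Z₂]³) = 0.0033.
([MZ])²·(0.062)²·(0.84)² / ((0.0017)·(1.8)³) = 0.0033
[MZ]² = 0.0121 ⇒ [MZ] = 0.11 mol L⁻¹

[MZ] = 0.11 mol L⁻¹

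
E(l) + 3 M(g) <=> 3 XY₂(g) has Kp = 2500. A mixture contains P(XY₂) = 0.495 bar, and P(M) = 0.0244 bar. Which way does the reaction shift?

to the left

(E is a pure liquid — omitted from Qp.)
Qp = P(XY₂)³ / P(M)³ = (0.495)³ / (0.0244)³ = 8350
Qp = 8350 > Kp = 2500, so the reverse reaction proceeds.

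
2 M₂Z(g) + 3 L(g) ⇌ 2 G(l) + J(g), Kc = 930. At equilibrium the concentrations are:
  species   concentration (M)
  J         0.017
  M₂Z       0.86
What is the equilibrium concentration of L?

[L] = 0.029 M

(G is a pure liquid — omitted from Kc.)
At equilibrium, Kc = [J] / ([M₂Z]²·[L]³) = 930.
(0.017) / ((0.86)²·([L])³) = 930
[L]³ = 2.47×10⁻⁵ ⇒ [L] = 0.029 M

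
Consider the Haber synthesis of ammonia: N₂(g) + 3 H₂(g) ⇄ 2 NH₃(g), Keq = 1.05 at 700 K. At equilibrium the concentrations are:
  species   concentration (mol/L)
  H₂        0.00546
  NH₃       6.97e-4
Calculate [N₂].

At equilibrium, Keq = [NH₃]² / ([N₂]·[H₂]³) = 1.05.
(6.97e-4)² / (([N₂])·(0.00546)³) = 1.05
[N₂] = 2.84 mol/L

[N₂] = 2.84 mol/L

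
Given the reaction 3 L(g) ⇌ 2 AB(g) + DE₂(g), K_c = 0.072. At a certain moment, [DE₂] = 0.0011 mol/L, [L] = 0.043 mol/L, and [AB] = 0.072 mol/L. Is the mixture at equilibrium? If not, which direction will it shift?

yes, at equilibrium

Q_c = [AB]²·[DE₂] / [L]³ = (0.072)²·(0.0011) / (0.043)³ = 0.072
Q_c = 0.072 = K_c; the system is at equilibrium.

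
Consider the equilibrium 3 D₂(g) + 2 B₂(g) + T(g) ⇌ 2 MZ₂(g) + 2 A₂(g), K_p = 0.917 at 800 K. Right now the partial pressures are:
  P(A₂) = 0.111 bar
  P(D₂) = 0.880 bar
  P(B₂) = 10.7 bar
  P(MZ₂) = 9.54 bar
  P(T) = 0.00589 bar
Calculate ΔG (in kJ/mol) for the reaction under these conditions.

ΔG = 6.51 kJ/mol

Q_p = P(MZ₂)²·P(A₂)² / (P(D₂)³·P(B₂)²·P(T)) = (9.54)²·(0.111)² / ((0.880)³·(10.7)²·(0.00589)) = 2.44
ΔG = RT ln(Q_p/K_p) = (8.314 J mol⁻¹ K⁻¹)(800 K) × ln(2.44/0.917)
   = (6.651 kJ/mol)(0.9786) = 6.51 kJ/mol
ΔG > 0, so the forward reaction is non-spontaneous (proceeds in reverse).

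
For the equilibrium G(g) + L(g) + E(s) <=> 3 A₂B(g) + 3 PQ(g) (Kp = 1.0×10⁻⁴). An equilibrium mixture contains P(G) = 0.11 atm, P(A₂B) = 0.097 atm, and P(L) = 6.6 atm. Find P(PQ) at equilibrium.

P(PQ) = 0.43 atm

(E is a pure solid — omitted from Kp.)
At equilibrium, Kp = P(A₂B)³·P(PQ)³ / (P(G)·P(L)) = 1.0×10⁻⁴.
(0.097)³·(P(PQ))³ / ((0.11)·(6.6)) = 1.0×10⁻⁴
P(PQ)³ = 0.0795 ⇒ P(PQ) = 0.43 atm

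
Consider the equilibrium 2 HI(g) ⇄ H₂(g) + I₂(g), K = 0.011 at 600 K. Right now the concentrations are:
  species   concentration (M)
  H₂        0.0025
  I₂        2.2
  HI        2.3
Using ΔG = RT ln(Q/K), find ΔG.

ΔG = -11.8 kJ/mol

Q = [H₂]·[I₂] / [HI]² = (0.0025)·(2.2) / (2.3)² = 0.00104
ΔG = RT ln(Q/K) = (8.314 J mol⁻¹ K⁻¹)(600 K) × ln(0.00104/0.011)
   = (4.988 kJ/mol)(-2.359) = -11.8 kJ/mol
ΔG < 0, so the forward reaction is spontaneous (proceeds forward).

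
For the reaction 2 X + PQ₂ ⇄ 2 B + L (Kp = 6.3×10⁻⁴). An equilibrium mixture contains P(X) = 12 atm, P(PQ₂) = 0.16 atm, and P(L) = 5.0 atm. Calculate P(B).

P(B) = 0.054 atm

At equilibrium, Kp = P(B)²·P(L) / (P(X)²·P(PQ₂)) = 6.3×10⁻⁴.
(P(B))²·(5.0) / ((12)²·(0.16)) = 6.3×10⁻⁴
P(B)² = 0.00290 ⇒ P(B) = 0.054 atm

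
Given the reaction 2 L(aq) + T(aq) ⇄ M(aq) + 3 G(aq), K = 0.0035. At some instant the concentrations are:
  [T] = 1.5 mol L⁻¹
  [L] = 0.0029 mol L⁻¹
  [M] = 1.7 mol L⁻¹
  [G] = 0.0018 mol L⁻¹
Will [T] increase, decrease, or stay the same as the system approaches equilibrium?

Q = [M]·[G]³ / ([L]²·[T]) = (1.7)·(0.0018)³ / ((0.0029)²·(1.5)) = 7.9×10⁻⁴
Q = 7.9×10⁻⁴ < K = 0.0035: net forward reaction.
T is a reactant, so it decreases.

decrease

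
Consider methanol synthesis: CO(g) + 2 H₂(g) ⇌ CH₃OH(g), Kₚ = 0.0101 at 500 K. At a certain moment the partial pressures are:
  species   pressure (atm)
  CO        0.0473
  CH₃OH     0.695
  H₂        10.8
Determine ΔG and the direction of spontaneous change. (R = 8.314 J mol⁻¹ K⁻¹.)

Qₚ = P(CH₃OH) / (P(CO)·P(H₂)²) = (0.695) / ((0.0473)·(10.8)²) = 0.126
ΔG = RT ln(Qₚ/Kₚ) = (8.314 J mol⁻¹ K⁻¹)(500 K) × ln(0.126/0.0101)
   = (4.157 kJ/mol)(2.524) = 10.5 kJ/mol
ΔG > 0, so the forward reaction is non-spontaneous (proceeds in reverse).

ΔG = 10.5 kJ/mol; the forward reaction is non-spontaneous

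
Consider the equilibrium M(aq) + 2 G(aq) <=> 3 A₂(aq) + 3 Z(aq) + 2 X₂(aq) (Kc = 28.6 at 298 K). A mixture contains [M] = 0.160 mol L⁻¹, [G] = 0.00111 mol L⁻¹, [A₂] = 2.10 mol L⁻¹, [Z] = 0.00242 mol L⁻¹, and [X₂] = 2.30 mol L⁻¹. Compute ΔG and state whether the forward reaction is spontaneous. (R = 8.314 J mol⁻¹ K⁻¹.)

ΔG = -5.19 kJ/mol; the forward reaction is spontaneous

Qc = [A₂]³·[Z]³·[X₂]² / ([M]·[G]²) = (2.10)³·(0.00242)³·(2.30)² / ((0.160)·(0.00111)²) = 3.52
ΔG = RT ln(Qc/Kc) = (8.314 J mol⁻¹ K⁻¹)(298 K) × ln(3.52/28.6)
   = (2.478 kJ/mol)(-2.095) = -5.19 kJ/mol
ΔG < 0, so the forward reaction is spontaneous (proceeds forward).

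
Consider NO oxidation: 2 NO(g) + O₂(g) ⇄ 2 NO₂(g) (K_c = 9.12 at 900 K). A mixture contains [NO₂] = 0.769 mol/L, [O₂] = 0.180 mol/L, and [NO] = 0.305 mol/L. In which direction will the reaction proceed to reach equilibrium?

Q_c = [NO₂]² / ([NO]²·[O₂]) = (0.769)² / ((0.305)²·(0.180)) = 35.3
Q_c = 35.3 > K_c = 9.12, so the reverse reaction proceeds.

toward reactants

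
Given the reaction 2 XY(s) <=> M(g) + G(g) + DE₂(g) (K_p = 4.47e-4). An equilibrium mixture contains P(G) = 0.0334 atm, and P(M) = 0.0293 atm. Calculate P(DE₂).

P(DE₂) = 0.457 atm

(XY is a pure solid — omitted from K_p.)
At equilibrium, K_p = P(M)·P(G)·P(DE₂) = 4.47e-4.
(0.0293)·(0.0334)·(P(DE₂)) = 4.47e-4
P(DE₂) = 0.457 atm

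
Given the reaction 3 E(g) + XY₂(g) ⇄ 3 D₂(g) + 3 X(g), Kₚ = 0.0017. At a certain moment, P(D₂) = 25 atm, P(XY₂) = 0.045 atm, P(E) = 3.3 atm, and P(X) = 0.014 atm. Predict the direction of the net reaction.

Qₚ = P(D₂)³·P(X)³ / (P(E)³·P(XY₂)) = (25)³·(0.014)³ / ((3.3)³·(0.045)) = 0.027
Qₚ = 0.027 > Kₚ = 0.0017, so the reverse reaction proceeds.

toward reactants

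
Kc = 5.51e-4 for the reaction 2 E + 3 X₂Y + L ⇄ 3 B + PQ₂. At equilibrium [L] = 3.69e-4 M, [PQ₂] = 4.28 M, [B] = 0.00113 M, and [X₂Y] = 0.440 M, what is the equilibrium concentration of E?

At equilibrium, Kc = [B]³·[PQ₂] / ([E]²·[X₂Y]³·[L]) = 5.51e-4.
(0.00113)³·(4.28) / (([E])²·(0.440)³·(3.69e-4)) = 5.51e-4
[E]² = 0.357 ⇒ [E] = 0.597 M

[E] = 0.597 M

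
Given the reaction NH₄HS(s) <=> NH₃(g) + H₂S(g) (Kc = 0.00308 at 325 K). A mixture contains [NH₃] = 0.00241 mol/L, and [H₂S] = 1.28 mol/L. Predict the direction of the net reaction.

(NH₄HS is a pure solid — omitted from Qc.)
Qc = [NH₃]·[H₂S] = (0.00241)·(1.28) = 0.00308
Qc = 0.00308 = Kc, so the system is already at equilibrium.

neither direction; the system is at equilibrium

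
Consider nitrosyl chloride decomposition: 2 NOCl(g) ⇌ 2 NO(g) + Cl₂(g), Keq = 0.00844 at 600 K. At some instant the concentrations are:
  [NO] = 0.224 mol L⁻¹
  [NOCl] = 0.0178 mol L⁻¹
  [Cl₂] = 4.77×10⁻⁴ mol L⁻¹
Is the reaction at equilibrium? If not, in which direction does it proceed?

in the reverse direction

Q = [NO]²·[Cl₂] / [NOCl]² = (0.224)²·(4.77×10⁻⁴) / (0.0178)² = 0.0755
Q = 0.0755 > Keq = 0.00844, so the reverse reaction proceeds.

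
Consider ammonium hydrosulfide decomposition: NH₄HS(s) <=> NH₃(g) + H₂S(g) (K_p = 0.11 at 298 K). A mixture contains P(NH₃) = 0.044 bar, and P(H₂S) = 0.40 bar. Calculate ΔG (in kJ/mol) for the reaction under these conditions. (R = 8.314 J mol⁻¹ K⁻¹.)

ΔG = -4.54 kJ/mol

(NH₄HS is a pure solid — omitted from Q_p.)
Q_p = P(NH₃)·P(H₂S) = (0.044)·(0.40) = 0.0176
ΔG = RT ln(Q_p/K_p) = (8.314 J mol⁻¹ K⁻¹)(298 K) × ln(0.0176/0.11)
   = (2.478 kJ/mol)(-1.833) = -4.54 kJ/mol
ΔG < 0, so the forward reaction is spontaneous (proceeds forward).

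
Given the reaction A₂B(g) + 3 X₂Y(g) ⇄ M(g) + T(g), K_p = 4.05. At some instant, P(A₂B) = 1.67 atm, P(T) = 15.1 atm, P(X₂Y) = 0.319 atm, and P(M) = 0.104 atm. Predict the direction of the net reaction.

Q_p = P(M)·P(T) / (P(A₂B)·P(X₂Y)³) = (0.104)·(15.1) / ((1.67)·(0.319)³) = 29.0
Q_p = 29.0 > K_p = 4.05, so the reverse reaction proceeds.

in the reverse direction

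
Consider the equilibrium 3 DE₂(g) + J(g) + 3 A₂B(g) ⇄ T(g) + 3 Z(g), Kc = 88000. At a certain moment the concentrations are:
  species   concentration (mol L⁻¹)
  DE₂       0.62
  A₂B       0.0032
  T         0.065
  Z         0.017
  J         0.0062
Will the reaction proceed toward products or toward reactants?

toward products

Qc = [T]·[Z]³ / ([DE₂]³·[J]·[A₂B]³) = (0.065)·(0.017)³ / ((0.62)³·(0.0062)·(0.0032)³) = 6600
Qc = 6600 < Kc = 88000, so the forward reaction proceeds.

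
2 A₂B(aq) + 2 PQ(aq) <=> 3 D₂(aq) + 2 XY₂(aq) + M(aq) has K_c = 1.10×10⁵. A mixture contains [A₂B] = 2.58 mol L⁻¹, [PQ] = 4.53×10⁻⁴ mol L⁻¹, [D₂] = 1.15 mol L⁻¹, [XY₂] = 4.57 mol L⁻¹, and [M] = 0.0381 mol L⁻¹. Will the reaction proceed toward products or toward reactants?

Q_c = [D₂]³·[XY₂]²·[M] / ([A₂B]²·[PQ]²) = (1.15)³·(4.57)²·(0.0381) / ((2.58)²·(4.53×10⁻⁴)²) = 8.86×10⁵
Q_c = 8.86×10⁵ > K_c = 1.10×10⁵, so the reverse reaction proceeds.

to the left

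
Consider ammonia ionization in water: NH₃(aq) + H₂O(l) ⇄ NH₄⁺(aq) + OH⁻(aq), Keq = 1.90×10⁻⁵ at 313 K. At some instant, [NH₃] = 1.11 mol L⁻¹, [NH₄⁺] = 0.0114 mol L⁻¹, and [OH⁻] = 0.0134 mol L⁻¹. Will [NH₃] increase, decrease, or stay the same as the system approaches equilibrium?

increase

(H₂O is a pure liquid — omitted from Q.)
Q = [NH₄⁺]·[OH⁻] / [NH₃] = (0.0114)·(0.0134) / (1.11) = 1.38×10⁻⁴
Q = 1.38×10⁻⁴ > Keq = 1.90×10⁻⁵: net reverse reaction.
NH₃ is a reactant, so it increases.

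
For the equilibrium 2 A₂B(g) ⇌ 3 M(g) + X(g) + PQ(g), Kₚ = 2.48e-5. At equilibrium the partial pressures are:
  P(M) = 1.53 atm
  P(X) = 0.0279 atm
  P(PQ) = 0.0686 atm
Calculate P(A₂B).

P(A₂B) = 16.6 atm

At equilibrium, Kₚ = P(M)³·P(X)·P(PQ) / P(A₂B)² = 2.48e-5.
(1.53)³·(0.0279)·(0.0686) / (P(A₂B))² = 2.48e-5
P(A₂B)² = 276 ⇒ P(A₂B) = 16.6 atm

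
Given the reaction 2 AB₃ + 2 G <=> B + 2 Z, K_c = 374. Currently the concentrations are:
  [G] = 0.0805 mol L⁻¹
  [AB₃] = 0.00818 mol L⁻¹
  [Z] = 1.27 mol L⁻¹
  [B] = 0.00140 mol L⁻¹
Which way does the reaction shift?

to the left

Q_c = [B]·[Z]² / ([AB₃]²·[G]²) = (0.00140)·(1.27)² / ((0.00818)²·(0.0805)²) = 5210
Q_c = 5210 > K_c = 374, so the reverse reaction proceeds.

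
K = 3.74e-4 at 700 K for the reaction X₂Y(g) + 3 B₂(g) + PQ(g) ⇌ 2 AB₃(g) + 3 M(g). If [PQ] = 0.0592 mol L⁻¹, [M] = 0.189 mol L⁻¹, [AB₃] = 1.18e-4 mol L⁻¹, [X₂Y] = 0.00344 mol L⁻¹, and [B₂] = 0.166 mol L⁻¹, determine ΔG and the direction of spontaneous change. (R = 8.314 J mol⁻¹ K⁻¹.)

Q = [AB₃]²·[M]³ / ([X₂Y]·[B₂]³·[PQ]) = (1.18e-4)²·(0.189)³ / ((0.00344)·(0.166)³·(0.0592)) = 1.01e-4
ΔG = RT ln(Q/K) = (8.314 J mol⁻¹ K⁻¹)(700 K) × ln(1.01e-4/3.74e-4)
   = (5.820 kJ/mol)(-1.309) = -7.62 kJ/mol
ΔG < 0, so the forward reaction is spontaneous (proceeds forward).

ΔG = -7.62 kJ/mol; the forward reaction is spontaneous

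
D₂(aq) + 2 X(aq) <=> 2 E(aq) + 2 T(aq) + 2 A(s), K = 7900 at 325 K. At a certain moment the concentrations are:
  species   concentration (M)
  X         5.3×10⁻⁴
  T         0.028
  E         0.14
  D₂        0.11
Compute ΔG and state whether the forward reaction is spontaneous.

(A is a pure solid — omitted from Q.)
Q = [E]²·[T]² / ([D₂]·[X]²) = (0.14)²·(0.028)² / ((0.11)·(5.3×10⁻⁴)²) = 497
ΔG = RT ln(Q/K) = (8.314 J mol⁻¹ K⁻¹)(325 K) × ln(497/7900)
   = (2.702 kJ/mol)(-2.766) = -7.47 kJ/mol
ΔG < 0, so the forward reaction is spontaneous (proceeds forward).

ΔG = -7.47 kJ/mol; the forward reaction is spontaneous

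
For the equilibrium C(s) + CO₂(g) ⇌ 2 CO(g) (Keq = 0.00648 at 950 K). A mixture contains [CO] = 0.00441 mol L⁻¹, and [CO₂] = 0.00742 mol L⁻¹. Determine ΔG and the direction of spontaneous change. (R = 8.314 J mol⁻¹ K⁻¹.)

ΔG = -7.15 kJ/mol; the forward reaction is spontaneous

(C is a pure solid — omitted from Q.)
Q = [CO]² / [CO₂] = (0.00441)² / (0.00742) = 0.00262
ΔG = RT ln(Q/Keq) = (8.314 J mol⁻¹ K⁻¹)(950 K) × ln(0.00262/0.00648)
   = (7.898 kJ/mol)(-0.9055) = -7.15 kJ/mol
ΔG < 0, so the forward reaction is spontaneous (proceeds forward).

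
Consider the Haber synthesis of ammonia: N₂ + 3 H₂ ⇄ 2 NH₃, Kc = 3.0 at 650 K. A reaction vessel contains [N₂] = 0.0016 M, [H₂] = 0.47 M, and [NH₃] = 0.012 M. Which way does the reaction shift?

toward products

Qc = [NH₃]² / ([N₂]·[H₂]³) = (0.012)² / ((0.0016)·(0.47)³) = 0.87
Qc = 0.87 < Kc = 3.0, so the forward reaction proceeds.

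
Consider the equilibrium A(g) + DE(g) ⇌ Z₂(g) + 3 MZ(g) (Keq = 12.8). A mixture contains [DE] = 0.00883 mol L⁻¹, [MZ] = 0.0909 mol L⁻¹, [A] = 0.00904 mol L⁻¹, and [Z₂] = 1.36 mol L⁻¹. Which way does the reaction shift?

at equilibrium

Q = [Z₂]·[MZ]³ / ([A]·[DE]) = (1.36)·(0.0909)³ / ((0.00904)·(0.00883)) = 12.8
Q = 12.8 = Keq, so the system is already at equilibrium.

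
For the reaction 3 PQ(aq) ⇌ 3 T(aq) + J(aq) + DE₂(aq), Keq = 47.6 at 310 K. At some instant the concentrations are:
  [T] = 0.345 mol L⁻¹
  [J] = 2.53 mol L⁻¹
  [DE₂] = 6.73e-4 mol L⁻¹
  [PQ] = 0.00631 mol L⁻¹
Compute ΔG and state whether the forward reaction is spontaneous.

Q = [T]³·[J]·[DE₂] / [PQ]³ = (0.345)³·(2.53)·(6.73e-4) / (0.00631)³ = 278
ΔG = RT ln(Q/Keq) = (8.314 J mol⁻¹ K⁻¹)(310 K) × ln(278/47.6)
   = (2.577 kJ/mol)(1.765) = 4.55 kJ/mol
ΔG > 0, so the forward reaction is non-spontaneous (proceeds in reverse).

ΔG = 4.55 kJ/mol; the forward reaction is non-spontaneous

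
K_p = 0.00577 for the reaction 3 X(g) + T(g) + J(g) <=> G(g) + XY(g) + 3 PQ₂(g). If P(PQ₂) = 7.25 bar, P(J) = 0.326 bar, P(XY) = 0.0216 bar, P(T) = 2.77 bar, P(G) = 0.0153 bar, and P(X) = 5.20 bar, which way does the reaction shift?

toward products

Q_p = P(G)·P(XY)·P(PQ₂)³ / (P(X)³·P(T)·P(J)) = (0.0153)·(0.0216)·(7.25)³ / ((5.20)³·(2.77)·(0.326)) = 9.92×10⁻⁴
Q_p = 9.92×10⁻⁴ < K_p = 0.00577, so the forward reaction proceeds.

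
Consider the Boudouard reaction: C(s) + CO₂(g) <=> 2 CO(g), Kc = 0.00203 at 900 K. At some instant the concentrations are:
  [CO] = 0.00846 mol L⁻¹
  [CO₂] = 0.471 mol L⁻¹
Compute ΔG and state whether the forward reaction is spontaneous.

(C is a pure solid — omitted from Qc.)
Qc = [CO]² / [CO₂] = (0.00846)² / (0.471) = 1.52e-4
ΔG = RT ln(Qc/Kc) = (8.314 J mol⁻¹ K⁻¹)(900 K) × ln(1.52e-4/0.00203)
   = (7.483 kJ/mol)(-2.592) = -19.4 kJ/mol
ΔG < 0, so the forward reaction is spontaneous (proceeds forward).

ΔG = -19.4 kJ/mol; the forward reaction is spontaneous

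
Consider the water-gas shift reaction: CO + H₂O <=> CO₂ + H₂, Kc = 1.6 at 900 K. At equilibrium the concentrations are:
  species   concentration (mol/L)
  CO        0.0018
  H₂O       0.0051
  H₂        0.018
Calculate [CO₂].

At equilibrium, Kc = [CO₂]·[H₂] / ([CO]·[H₂O]) = 1.6.
([CO₂])·(0.018) / ((0.0018)·(0.0051)) = 1.6
[CO₂] = 8.16×10⁻⁴ = 8.2×10⁻⁴ mol/L

[CO₂] = 8.2×10⁻⁴ mol/L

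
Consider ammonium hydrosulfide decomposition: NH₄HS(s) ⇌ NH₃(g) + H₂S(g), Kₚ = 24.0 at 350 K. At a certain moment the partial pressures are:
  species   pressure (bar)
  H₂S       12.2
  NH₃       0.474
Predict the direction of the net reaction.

forward (toward products)

(NH₄HS is a pure solid — omitted from Qₚ.)
Qₚ = P(NH₃)·P(H₂S) = (0.474)·(12.2) = 5.78
Qₚ = 5.78 < Kₚ = 24.0, so the forward reaction proceeds.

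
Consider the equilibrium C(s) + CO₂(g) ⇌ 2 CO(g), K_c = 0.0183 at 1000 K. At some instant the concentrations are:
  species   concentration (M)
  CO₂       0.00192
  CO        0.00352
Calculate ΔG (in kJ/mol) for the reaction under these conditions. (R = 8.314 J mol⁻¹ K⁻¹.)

ΔG = -8.67 kJ/mol

(C is a pure solid — omitted from Q_c.)
Q_c = [CO]² / [CO₂] = (0.00352)² / (0.00192) = 0.00645
ΔG = RT ln(Q_c/K_c) = (8.314 J mol⁻¹ K⁻¹)(1000 K) × ln(0.00645/0.0183)
   = (8.314 kJ/mol)(-1.043) = -8.67 kJ/mol
ΔG < 0, so the forward reaction is spontaneous (proceeds forward).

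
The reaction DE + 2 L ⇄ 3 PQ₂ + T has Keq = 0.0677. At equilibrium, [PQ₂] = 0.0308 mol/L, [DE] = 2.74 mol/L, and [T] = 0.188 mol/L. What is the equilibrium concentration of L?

[L] = 0.00544 mol/L

At equilibrium, Keq = [PQ₂]³·[T] / ([DE]·[L]²) = 0.0677.
(0.0308)³·(0.188) / ((2.74)·([L])²) = 0.0677
[L]² = 2.96×10⁻⁵ ⇒ [L] = 0.00544 mol/L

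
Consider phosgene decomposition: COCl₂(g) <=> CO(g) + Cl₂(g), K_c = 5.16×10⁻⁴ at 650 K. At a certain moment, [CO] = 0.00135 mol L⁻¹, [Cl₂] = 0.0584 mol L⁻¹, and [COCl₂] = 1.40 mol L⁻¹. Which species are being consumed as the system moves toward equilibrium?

COCl₂ (reactants)

Q_c = [CO]·[Cl₂] / [COCl₂] = (0.00135)·(0.0584) / (1.40) = 5.63×10⁻⁵
Q_c = 5.63×10⁻⁵ < K_c = 5.16×10⁻⁴: net forward reaction.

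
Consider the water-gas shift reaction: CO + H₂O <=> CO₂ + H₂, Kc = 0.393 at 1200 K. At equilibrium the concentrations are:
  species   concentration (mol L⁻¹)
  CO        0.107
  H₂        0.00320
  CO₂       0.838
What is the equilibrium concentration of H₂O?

[H₂O] = 0.0638 mol L⁻¹

At equilibrium, Kc = [CO₂]·[H₂] / ([CO]·[H₂O]) = 0.393.
(0.838)·(0.00320) / ((0.107)·([H₂O])) = 0.393
[H₂O] = 0.0638 mol L⁻¹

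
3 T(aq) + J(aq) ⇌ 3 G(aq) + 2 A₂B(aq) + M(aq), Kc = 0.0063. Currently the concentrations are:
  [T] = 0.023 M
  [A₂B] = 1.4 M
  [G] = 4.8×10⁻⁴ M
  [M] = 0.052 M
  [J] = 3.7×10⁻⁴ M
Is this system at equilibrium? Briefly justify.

no; Q < K, reaction proceeds forward

Qc = [G]³·[A₂B]²·[M] / ([T]³·[J]) = (4.8×10⁻⁴)³·(1.4)²·(0.052) / ((0.023)³·(3.7×10⁻⁴)) = 0.0025
Qc = 0.0025 < Kc = 0.0063: net forward reaction.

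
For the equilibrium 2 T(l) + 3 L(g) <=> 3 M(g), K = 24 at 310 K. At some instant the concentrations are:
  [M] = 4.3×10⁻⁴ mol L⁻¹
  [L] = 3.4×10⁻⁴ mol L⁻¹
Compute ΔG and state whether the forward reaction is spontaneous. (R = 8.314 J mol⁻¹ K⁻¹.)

ΔG = -6.38 kJ/mol; the forward reaction is spontaneous

(T is a pure liquid — omitted from Q.)
Q = [M]³ / [L]³ = (4.3×10⁻⁴)³ / (3.4×10⁻⁴)³ = 2.02
ΔG = RT ln(Q/K) = (8.314 J mol⁻¹ K⁻¹)(310 K) × ln(2.02/24)
   = (2.577 kJ/mol)(-2.475) = -6.38 kJ/mol
ΔG < 0, so the forward reaction is spontaneous (proceeds forward).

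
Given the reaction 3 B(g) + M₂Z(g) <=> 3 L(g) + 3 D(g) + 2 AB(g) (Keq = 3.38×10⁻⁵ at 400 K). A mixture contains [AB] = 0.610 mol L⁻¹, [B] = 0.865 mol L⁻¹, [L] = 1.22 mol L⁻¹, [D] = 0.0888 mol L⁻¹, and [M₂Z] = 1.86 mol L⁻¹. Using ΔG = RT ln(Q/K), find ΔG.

Q = [L]³·[D]³·[AB]² / ([B]³·[M₂Z]) = (1.22)³·(0.0888)³·(0.610)² / ((0.865)³·(1.86)) = 3.93×10⁻⁴
ΔG = RT ln(Q/Keq) = (8.314 J mol⁻¹ K⁻¹)(400 K) × ln(3.93×10⁻⁴/3.38×10⁻⁵)
   = (3.326 kJ/mol)(2.453) = 8.16 kJ/mol
ΔG > 0, so the forward reaction is non-spontaneous (proceeds in reverse).

ΔG = 8.16 kJ/mol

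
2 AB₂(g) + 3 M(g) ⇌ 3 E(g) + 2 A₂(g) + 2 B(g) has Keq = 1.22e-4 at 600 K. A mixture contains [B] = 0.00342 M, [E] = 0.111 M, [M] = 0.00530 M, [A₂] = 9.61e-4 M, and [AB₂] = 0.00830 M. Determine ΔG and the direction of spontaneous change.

Q = [E]³·[A₂]²·[B]² / ([AB₂]²·[M]³) = (0.111)³·(9.61e-4)²·(0.00342)² / ((0.00830)²·(0.00530)³) = 0.00144
ΔG = RT ln(Q/Keq) = (8.314 J mol⁻¹ K⁻¹)(600 K) × ln(0.00144/1.22e-4)
   = (4.988 kJ/mol)(2.468) = 12.3 kJ/mol
ΔG > 0, so the forward reaction is non-spontaneous (proceeds in reverse).

ΔG = 12.3 kJ/mol; the forward reaction is non-spontaneous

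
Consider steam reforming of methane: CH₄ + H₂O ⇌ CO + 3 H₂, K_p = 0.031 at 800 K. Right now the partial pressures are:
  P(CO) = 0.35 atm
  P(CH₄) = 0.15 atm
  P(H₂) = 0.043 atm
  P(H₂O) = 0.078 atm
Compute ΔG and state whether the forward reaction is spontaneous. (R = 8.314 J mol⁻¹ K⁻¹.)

ΔG = -17.1 kJ/mol; the forward reaction is spontaneous

Q_p = P(CO)·P(H₂)³ / (P(CH₄)·P(H₂O)) = (0.35)·(0.043)³ / ((0.15)·(0.078)) = 0.00238
ΔG = RT ln(Q_p/K_p) = (8.314 J mol⁻¹ K⁻¹)(800 K) × ln(0.00238/0.031)
   = (6.651 kJ/mol)(-2.567) = -17.1 kJ/mol
ΔG < 0, so the forward reaction is spontaneous (proceeds forward).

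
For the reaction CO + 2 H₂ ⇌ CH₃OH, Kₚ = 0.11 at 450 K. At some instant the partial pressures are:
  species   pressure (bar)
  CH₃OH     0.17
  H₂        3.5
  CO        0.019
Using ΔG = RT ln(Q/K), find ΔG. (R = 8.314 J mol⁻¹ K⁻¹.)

Qₚ = P(CH₃OH) / (P(CO)·P(H₂)²) = (0.17) / ((0.019)·(3.5)²) = 0.730
ΔG = RT ln(Qₚ/Kₚ) = (8.314 J mol⁻¹ K⁻¹)(450 K) × ln(0.730/0.11)
   = (3.741 kJ/mol)(1.893) = 7.08 kJ/mol
ΔG > 0, so the forward reaction is non-spontaneous (proceeds in reverse).

ΔG = 7.08 kJ/mol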